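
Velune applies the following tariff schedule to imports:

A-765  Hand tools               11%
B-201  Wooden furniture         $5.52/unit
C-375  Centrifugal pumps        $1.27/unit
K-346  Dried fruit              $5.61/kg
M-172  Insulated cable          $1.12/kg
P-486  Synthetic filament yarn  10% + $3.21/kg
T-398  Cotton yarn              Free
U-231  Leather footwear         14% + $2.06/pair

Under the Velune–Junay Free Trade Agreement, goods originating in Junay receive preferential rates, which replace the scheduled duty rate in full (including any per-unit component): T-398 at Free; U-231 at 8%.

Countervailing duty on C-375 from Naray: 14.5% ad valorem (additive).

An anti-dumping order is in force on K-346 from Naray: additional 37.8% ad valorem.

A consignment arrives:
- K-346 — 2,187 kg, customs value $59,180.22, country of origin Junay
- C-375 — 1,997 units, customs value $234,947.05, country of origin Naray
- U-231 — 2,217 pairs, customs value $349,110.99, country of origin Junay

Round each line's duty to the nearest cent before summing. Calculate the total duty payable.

Line 1 (K-346, Junay, 2,187 kg, $59,180.22):
Base rate for K-346 is $5.61/kg.
Origin Junay is the FTA partner but K-346 is not on the preference list; base rate stands.
The additional-duty order on K-346 targets Naray, not Junay; it does not apply.
Duty = 2,187 × $5.61 = $12,269.07.
Line 2 (C-375, Naray, 1,997 units, $234,947.05):
Base rate for C-375 is $1.27/unit.
Additional duty on C-375 from Naray: +14.5% ad valorem. Applied ad valorem rate = 14.5%.
Duty = $234,947.05 × 14.5% + 1,997 × $1.27 = $36,603.51.
Line 3 (U-231, Junay, 2,217 pairs, $349,110.99):
Base rate for U-231 is 14% + $2.06/pair.
Origin Junay qualifies under the Velune–Junay agreement and U-231 is covered: preferential rate 8% applies instead.
Duty = $349,110.99 × 8% = $27,928.88.
Total = $12,269.07 + $36,603.51 + $27,928.88 = $76,801.46.

$76,801.46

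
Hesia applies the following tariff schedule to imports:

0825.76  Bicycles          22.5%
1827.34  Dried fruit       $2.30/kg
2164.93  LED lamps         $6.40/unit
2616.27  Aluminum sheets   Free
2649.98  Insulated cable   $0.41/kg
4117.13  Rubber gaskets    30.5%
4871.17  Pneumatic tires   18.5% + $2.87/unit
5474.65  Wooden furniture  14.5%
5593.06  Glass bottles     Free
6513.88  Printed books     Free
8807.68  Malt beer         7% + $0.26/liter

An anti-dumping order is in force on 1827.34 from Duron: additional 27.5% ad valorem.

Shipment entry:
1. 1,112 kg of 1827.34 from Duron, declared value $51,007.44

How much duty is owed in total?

$16,584.65

Line 1 (1827.34, Duron, 1,112 kg, $51,007.44):
Base rate for 1827.34 is $2.30/kg.
Additional duty on 1827.34 from Duron: +27.5% ad valorem. Applied ad valorem rate = 27.5%.
Duty = $51,007.44 × 27.5% + 1,112 × $2.30 = $16,584.65.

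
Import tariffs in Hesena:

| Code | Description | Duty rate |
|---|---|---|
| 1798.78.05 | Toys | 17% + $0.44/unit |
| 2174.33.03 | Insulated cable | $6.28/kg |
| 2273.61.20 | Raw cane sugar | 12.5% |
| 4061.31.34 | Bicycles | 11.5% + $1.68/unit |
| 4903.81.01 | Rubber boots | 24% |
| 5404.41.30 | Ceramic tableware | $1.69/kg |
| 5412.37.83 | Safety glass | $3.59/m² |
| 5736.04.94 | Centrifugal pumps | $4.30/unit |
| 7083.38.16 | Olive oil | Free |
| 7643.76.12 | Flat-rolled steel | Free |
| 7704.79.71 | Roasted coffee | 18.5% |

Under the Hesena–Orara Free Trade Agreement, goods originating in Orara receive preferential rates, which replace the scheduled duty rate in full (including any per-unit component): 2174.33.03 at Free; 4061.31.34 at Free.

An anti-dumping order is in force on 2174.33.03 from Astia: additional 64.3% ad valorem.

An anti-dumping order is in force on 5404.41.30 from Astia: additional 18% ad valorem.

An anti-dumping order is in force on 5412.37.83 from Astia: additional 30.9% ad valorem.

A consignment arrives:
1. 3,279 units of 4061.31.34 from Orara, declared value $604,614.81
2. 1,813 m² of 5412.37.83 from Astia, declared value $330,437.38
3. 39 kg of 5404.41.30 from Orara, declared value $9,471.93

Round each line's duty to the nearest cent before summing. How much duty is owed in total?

$108,679.73

Line 1 (4061.31.34, Orara, 3,279 units, $604,614.81):
Base rate for 4061.31.34 is 11.5% + $1.68/unit.
Origin Orara qualifies under the Hesena–Orara agreement and 4061.31.34 is covered: preferential rate Free applies instead.
Duty = $604,614.81 × 0% = $0.00.
Line 2 (5412.37.83, Astia, 1,813 m², $330,437.38):
Base rate for 5412.37.83 is $3.59/m².
Additional duty on 5412.37.83 from Astia: +30.9% ad valorem. Applied ad valorem rate = 30.9%.
Duty = $330,437.38 × 30.9% + 1,813 × $3.59 = $108,613.82.
Line 3 (5404.41.30, Orara, 39 kg, $9,471.93):
Base rate for 5404.41.30 is $1.69/kg.
Origin Orara is the FTA partner but 5404.41.30 is not on the preference list; base rate stands.
The additional-duty order on 5404.41.30 targets Astia, not Orara; it does not apply.
Duty = 39 × $1.69 = $65.91.
Total = $0.00 + $108,613.82 + $65.91 = $108,679.73.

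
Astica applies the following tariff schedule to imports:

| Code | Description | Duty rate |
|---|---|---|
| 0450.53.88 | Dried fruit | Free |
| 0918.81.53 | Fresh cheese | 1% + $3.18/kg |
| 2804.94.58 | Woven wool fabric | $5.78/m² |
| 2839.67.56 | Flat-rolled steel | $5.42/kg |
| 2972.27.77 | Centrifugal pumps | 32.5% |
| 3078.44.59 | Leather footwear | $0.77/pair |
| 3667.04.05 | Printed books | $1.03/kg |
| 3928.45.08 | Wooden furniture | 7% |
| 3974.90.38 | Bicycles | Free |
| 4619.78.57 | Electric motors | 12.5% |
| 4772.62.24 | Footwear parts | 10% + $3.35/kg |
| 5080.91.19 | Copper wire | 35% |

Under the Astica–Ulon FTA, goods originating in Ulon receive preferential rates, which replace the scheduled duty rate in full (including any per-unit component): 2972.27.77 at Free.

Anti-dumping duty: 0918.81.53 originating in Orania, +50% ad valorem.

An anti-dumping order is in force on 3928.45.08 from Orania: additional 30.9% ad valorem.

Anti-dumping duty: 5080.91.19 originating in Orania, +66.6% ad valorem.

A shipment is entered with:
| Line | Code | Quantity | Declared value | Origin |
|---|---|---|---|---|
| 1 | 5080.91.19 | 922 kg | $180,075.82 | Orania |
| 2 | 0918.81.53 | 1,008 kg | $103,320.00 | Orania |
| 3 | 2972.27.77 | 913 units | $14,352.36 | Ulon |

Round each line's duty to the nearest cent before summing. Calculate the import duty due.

Line 1 (5080.91.19, Orania, 922 kg, $180,075.82):
Base rate for 5080.91.19 is 35%.
Additional duty on 5080.91.19 from Orania: +66.6%. Applied ad valorem rate: 35% + 66.6% = 101.6%.
Duty = $180,075.82 × 101.6% = $182,957.03.
Line 2 (0918.81.53, Orania, 1,008 kg, $103,320.00):
Base rate for 0918.81.53 is 1% + $3.18/kg.
Additional duty on 0918.81.53 from Orania: +50%. Applied ad valorem rate: 1% + 50% = 51%.
Duty = $103,320.00 × 51% + 1,008 × $3.18 = $55,898.64.
Line 3 (2972.27.77, Ulon, 913 units, $14,352.36):
Base rate for 2972.27.77 is 32.5%.
Origin Ulon qualifies under the Astica–Ulon agreement and 2972.27.77 is covered: preferential rate Free applies instead.
Duty = $14,352.36 × 0% = $0.00.
Total = $182,957.03 + $55,898.64 + $0.00 = $238,855.67.

$238,855.67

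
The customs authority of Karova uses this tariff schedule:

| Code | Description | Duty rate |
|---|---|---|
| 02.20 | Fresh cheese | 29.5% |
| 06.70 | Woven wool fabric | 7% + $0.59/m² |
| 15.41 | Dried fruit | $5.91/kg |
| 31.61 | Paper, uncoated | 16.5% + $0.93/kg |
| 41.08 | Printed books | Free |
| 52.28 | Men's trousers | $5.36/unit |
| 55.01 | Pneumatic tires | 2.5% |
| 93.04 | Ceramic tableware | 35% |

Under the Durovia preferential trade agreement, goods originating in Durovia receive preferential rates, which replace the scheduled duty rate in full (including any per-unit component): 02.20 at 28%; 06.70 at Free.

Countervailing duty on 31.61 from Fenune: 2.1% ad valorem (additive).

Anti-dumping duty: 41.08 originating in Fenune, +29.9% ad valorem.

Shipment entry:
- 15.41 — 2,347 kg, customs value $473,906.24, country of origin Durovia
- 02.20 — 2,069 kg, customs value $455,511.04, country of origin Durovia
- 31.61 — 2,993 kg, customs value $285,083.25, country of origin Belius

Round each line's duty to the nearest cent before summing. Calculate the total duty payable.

Line 1 (15.41, Durovia, 2,347 kg, $473,906.24):
Base rate for 15.41 is $5.91/kg.
Origin Durovia is the FTA partner but 15.41 is not on the preference list; base rate stands.
Duty = 2,347 × $5.91 = $13,870.77.
Line 2 (02.20, Durovia, 2,069 kg, $455,511.04):
Base rate for 02.20 is 29.5%.
Origin Durovia qualifies under the Karova–Durovia agreement and 02.20 is covered: preferential rate 28% applies instead.
Duty = $455,511.04 × 28% = $127,543.09.
Line 3 (31.61, Belius, 2,993 kg, $285,083.25):
Base rate for 31.61 is 16.5% + $0.93/kg.
The additional-duty order on 31.61 targets Fenune, not Belius; it does not apply.
Duty = $285,083.25 × 16.5% + 2,993 × $0.93 = $49,822.23.
Total = $13,870.77 + $127,543.09 + $49,822.23 = $191,236.09.

$191,236.09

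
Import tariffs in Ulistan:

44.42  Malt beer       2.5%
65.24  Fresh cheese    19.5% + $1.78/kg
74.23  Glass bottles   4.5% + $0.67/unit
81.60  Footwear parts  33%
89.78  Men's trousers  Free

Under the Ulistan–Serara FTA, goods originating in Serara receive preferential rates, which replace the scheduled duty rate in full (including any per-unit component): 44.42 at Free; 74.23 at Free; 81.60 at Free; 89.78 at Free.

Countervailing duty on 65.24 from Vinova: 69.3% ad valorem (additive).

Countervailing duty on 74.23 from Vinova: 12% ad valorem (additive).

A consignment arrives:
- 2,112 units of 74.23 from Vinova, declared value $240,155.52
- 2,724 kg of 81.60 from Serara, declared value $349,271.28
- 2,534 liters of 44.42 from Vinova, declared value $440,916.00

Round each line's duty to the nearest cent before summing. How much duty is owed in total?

Line 1 (74.23, Vinova, 2,112 units, $240,155.52):
Base rate for 74.23 is 4.5% + $0.67/unit.
74.23 has an FTA preferential rate, but origin Vinova is not Serara; base rate stands.
Additional duty on 74.23 from Vinova: +12%. Applied ad valorem rate: 4.5% + 12% = 16.5%.
Duty = $240,155.52 × 16.5% + 2,112 × $0.67 = $41,040.70.
Line 2 (81.60, Serara, 2,724 kg, $349,271.28):
Base rate for 81.60 is 33%.
Origin Serara qualifies under the Ulistan–Serara agreement and 81.60 is covered: preferential rate Free applies instead.
Duty = $349,271.28 × 0% = $0.00.
Line 3 (44.42, Vinova, 2,534 liters, $440,916.00):
Base rate for 44.42 is 2.5%.
44.42 has an FTA preferential rate, but origin Vinova is not Serara; base rate stands.
Duty = $440,916.00 × 2.5% = $11,022.90.
Total = $41,040.70 + $0.00 + $11,022.90 = $52,063.60.

$52,063.60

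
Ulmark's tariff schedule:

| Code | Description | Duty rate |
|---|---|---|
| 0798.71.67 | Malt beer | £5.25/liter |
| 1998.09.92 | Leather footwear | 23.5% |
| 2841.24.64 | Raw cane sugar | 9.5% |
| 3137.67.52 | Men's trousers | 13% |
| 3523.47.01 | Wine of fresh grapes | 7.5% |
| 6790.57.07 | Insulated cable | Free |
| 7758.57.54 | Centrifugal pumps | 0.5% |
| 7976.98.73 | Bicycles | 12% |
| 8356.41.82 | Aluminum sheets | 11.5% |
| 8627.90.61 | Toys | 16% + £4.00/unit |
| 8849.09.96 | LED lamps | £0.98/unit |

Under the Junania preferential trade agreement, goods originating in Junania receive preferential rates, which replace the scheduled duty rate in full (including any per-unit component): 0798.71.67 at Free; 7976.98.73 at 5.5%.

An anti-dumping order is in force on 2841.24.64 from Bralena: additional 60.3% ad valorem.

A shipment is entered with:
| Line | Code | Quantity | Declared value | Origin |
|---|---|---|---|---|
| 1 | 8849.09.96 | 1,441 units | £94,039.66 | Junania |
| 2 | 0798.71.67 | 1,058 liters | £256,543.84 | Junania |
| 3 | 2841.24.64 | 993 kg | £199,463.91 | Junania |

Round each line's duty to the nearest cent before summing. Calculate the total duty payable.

£20,361.25

Line 1 (8849.09.96, Junania, 1,441 units, £94,039.66):
Base rate for 8849.09.96 is £0.98/unit.
Origin Junania is the FTA partner but 8849.09.96 is not on the preference list; base rate stands.
Duty = 1,441 × £0.98 = £1,412.18.
Line 2 (0798.71.67, Junania, 1,058 liters, £256,543.84):
Base rate for 0798.71.67 is £5.25/liter.
Origin Junania qualifies under the Ulmark–Junania agreement and 0798.71.67 is covered: preferential rate Free applies instead.
Duty = £256,543.84 × 0% = £0.00.
Line 3 (2841.24.64, Junania, 993 kg, £199,463.91):
Base rate for 2841.24.64 is 9.5%.
Origin Junania is the FTA partner but 2841.24.64 is not on the preference list; base rate stands.
The additional-duty order on 2841.24.64 targets Bralena, not Junania; it does not apply.
Duty = £199,463.91 × 9.5% = £18,949.07.
Total = £1,412.18 + £0.00 + £18,949.07 = £20,361.25.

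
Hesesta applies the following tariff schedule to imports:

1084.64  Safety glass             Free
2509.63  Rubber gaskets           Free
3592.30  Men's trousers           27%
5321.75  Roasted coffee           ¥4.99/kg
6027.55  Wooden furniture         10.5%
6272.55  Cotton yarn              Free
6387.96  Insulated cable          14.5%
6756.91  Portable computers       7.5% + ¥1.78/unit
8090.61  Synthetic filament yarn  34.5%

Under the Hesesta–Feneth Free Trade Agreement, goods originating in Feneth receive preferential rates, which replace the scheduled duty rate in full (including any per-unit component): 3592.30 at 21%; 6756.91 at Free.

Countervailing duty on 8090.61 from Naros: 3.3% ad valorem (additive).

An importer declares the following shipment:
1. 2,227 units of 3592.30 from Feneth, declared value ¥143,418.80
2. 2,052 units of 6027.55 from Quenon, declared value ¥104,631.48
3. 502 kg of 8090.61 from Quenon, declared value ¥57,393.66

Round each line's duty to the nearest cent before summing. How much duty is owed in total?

¥60,905.07

Line 1 (3592.30, Feneth, 2,227 units, ¥143,418.80):
Base rate for 3592.30 is 27%.
Origin Feneth qualifies under the Hesesta–Feneth agreement and 3592.30 is covered: preferential rate 21% applies instead.
Duty = ¥143,418.80 × 21% = ¥30,117.95.
Line 2 (6027.55, Quenon, 2,052 units, ¥104,631.48):
Base rate for 6027.55 is 10.5%.
Duty = ¥104,631.48 × 10.5% = ¥10,986.31.
Line 3 (8090.61, Quenon, 502 kg, ¥57,393.66):
Base rate for 8090.61 is 34.5%.
The additional-duty order on 8090.61 targets Naros, not Quenon; it does not apply.
Duty = ¥57,393.66 × 34.5% = ¥19,800.81.
Total = ¥30,117.95 + ¥10,986.31 + ¥19,800.81 = ¥60,905.07.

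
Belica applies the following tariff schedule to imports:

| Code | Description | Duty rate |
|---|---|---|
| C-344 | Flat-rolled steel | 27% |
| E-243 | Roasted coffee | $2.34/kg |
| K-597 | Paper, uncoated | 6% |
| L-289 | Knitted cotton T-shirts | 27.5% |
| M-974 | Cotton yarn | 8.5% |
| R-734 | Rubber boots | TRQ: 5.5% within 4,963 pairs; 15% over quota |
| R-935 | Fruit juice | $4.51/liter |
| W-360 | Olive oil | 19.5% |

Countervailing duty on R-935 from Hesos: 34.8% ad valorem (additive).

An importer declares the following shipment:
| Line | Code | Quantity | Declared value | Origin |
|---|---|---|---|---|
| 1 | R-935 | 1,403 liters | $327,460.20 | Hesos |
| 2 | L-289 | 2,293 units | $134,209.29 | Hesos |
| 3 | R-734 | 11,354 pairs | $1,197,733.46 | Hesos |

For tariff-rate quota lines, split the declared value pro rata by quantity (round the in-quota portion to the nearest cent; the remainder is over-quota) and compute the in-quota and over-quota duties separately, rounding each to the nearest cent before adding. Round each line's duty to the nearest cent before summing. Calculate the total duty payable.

Line 1 (R-935, Hesos, 1,403 liters, $327,460.20):
Base rate for R-935 is $4.51/liter.
Additional duty on R-935 from Hesos: +34.8% ad valorem. Applied ad valorem rate = 34.8%.
Duty = $327,460.20 × 34.8% + 1,403 × $4.51 = $120,283.68.
Line 2 (L-289, Hesos, 2,293 units, $134,209.29):
Base rate for L-289 is 27.5%.
Duty = $134,209.29 × 27.5% = $36,907.55.
Line 3 (R-734, Hesos, 11,354 pairs, $1,197,733.46):
Code R-734 is under a tariff-rate quota (threshold 4,963 pairs). In-quota: 4,963 pairs at 5.5%; over-quota: 6,391 pairs at 15%.
Pro-rata value split: in-quota = $1,197,733.46 × 4,963/11,354 = $523,546.87; over-quota = $1,197,733.46 − $523,546.87 = $674,186.59.
In-quota duty = $523,546.87 × 5.5% = $28,795.08. Over-quota duty = $674,186.59 × 15% = $101,127.99.
Line duty = $28,795.08 + $101,127.99 = $129,923.07.
Total = $120,283.68 + $36,907.55 + $129,923.07 = $287,114.30.

$287,114.30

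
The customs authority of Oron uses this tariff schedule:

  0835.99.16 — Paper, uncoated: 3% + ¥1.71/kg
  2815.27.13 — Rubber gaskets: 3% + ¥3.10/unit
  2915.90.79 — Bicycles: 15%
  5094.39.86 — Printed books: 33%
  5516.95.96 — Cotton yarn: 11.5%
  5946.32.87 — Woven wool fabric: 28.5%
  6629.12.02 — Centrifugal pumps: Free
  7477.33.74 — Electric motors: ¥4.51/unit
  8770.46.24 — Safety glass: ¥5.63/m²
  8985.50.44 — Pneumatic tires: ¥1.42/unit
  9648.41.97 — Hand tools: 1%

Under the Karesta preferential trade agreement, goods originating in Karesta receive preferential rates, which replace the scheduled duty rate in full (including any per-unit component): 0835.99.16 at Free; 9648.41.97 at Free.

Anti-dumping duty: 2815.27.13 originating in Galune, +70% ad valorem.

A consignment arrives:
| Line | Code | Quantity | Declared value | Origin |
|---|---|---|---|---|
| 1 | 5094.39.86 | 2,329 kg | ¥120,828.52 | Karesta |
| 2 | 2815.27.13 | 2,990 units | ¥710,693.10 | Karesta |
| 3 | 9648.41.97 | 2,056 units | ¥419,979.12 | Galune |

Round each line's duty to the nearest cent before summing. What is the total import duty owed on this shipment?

Line 1 (5094.39.86, Karesta, 2,329 kg, ¥120,828.52):
Base rate for 5094.39.86 is 33%.
Origin Karesta is the FTA partner but 5094.39.86 is not on the preference list; base rate stands.
Duty = ¥120,828.52 × 33% = ¥39,873.41.
Line 2 (2815.27.13, Karesta, 2,990 units, ¥710,693.10):
Base rate for 2815.27.13 is 3% + ¥3.10/unit.
Origin Karesta is the FTA partner but 2815.27.13 is not on the preference list; base rate stands.
The additional-duty order on 2815.27.13 targets Galune, not Karesta; it does not apply.
Duty = ¥710,693.10 × 3% + 2,990 × ¥3.10 = ¥30,589.79.
Line 3 (9648.41.97, Galune, 2,056 units, ¥419,979.12):
Base rate for 9648.41.97 is 1%.
9648.41.97 has an FTA preferential rate, but origin Galune is not Karesta; base rate stands.
Duty = ¥419,979.12 × 1% = ¥4,199.79.
Total = ¥39,873.41 + ¥30,589.79 + ¥4,199.79 = ¥74,662.99.

¥74,662.99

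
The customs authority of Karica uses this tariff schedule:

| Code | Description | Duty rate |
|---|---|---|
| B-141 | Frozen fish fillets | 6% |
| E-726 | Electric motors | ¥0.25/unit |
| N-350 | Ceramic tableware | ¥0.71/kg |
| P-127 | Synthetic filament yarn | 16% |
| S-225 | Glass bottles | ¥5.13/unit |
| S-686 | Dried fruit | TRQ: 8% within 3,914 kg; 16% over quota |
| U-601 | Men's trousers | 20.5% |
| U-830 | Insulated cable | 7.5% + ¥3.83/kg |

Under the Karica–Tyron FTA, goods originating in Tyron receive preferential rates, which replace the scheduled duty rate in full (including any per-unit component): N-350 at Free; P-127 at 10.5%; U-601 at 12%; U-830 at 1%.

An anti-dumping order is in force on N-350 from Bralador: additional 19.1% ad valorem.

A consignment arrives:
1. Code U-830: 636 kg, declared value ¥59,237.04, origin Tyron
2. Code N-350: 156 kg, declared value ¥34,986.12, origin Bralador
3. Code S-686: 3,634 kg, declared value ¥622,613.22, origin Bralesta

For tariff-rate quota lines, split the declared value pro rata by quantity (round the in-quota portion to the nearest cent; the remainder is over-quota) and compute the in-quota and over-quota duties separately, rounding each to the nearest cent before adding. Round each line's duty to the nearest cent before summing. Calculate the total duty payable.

¥57,194.54

Line 1 (U-830, Tyron, 636 kg, ¥59,237.04):
Base rate for U-830 is 7.5% + ¥3.83/kg.
Origin Tyron qualifies under the Karica–Tyron agreement and U-830 is covered: preferential rate 1% applies instead.
Duty = ¥59,237.04 × 1% = ¥592.37.
Line 2 (N-350, Bralador, 156 kg, ¥34,986.12):
Base rate for N-350 is ¥0.71/kg.
N-350 has an FTA preferential rate, but origin Bralador is not Tyron; base rate stands.
Additional duty on N-350 from Bralador: +19.1% ad valorem. Applied ad valorem rate = 19.1%.
Duty = ¥34,986.12 × 19.1% + 156 × ¥0.71 = ¥6,793.11.
Line 3 (S-686, Bralesta, 3,634 kg, ¥622,613.22):
Code S-686 is under a tariff-rate quota (threshold 3,914 kg). Quantity 3,634 kg is within the quota, so the in-quota rate 8% applies to the full value.
Duty = ¥622,613.22 × 8% = ¥49,809.06.
Total = ¥592.37 + ¥6,793.11 + ¥49,809.06 = ¥57,194.54.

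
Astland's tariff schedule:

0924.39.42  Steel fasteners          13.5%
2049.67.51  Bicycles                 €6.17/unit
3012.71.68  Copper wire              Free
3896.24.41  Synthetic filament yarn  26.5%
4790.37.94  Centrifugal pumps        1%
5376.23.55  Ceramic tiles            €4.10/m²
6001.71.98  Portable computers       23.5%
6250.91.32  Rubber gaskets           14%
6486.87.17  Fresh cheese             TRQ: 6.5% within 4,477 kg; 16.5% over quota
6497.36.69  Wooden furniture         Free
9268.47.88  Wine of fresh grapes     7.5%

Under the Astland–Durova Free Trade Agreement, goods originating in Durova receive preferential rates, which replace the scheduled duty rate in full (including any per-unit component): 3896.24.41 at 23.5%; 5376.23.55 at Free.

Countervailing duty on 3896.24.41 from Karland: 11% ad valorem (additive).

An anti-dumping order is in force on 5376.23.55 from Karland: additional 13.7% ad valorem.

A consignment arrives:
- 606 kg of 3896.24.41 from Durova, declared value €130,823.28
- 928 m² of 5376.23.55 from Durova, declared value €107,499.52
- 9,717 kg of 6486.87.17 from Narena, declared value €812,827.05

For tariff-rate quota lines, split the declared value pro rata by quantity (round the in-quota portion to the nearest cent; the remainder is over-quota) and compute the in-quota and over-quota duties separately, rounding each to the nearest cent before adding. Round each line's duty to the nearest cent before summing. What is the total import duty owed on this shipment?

Line 1 (3896.24.41, Durova, 606 kg, €130,823.28):
Base rate for 3896.24.41 is 26.5%.
Origin Durova qualifies under the Astland–Durova agreement and 3896.24.41 is covered: preferential rate 23.5% applies instead.
The additional-duty order on 3896.24.41 targets Karland, not Durova; it does not apply.
Duty = €130,823.28 × 23.5% = €30,743.47.
Line 2 (5376.23.55, Durova, 928 m², €107,499.52):
Base rate for 5376.23.55 is €4.10/m².
Origin Durova qualifies under the Astland–Durova agreement and 5376.23.55 is covered: preferential rate Free applies instead.
The additional-duty order on 5376.23.55 targets Karland, not Durova; it does not apply.
Duty = €107,499.52 × 0% = €0.00.
Line 3 (6486.87.17, Narena, 9,717 kg, €812,827.05):
Code 6486.87.17 is under a tariff-rate quota (threshold 4,477 kg). In-quota: 4,477 kg at 6.5%; over-quota: 5,240 kg at 16.5%.
Pro-rata value split: in-quota = €812,827.05 × 4,477/9,717 = €374,501.05; over-quota = €812,827.05 − €374,501.05 = €438,326.00.
In-quota duty = €374,501.05 × 6.5% = €24,342.57. Over-quota duty = €438,326.00 × 16.5% = €72,323.79.
Line duty = €24,342.57 + €72,323.79 = €96,666.36.
Total = €30,743.47 + €0.00 + €96,666.36 = €127,409.83.

€127,409.83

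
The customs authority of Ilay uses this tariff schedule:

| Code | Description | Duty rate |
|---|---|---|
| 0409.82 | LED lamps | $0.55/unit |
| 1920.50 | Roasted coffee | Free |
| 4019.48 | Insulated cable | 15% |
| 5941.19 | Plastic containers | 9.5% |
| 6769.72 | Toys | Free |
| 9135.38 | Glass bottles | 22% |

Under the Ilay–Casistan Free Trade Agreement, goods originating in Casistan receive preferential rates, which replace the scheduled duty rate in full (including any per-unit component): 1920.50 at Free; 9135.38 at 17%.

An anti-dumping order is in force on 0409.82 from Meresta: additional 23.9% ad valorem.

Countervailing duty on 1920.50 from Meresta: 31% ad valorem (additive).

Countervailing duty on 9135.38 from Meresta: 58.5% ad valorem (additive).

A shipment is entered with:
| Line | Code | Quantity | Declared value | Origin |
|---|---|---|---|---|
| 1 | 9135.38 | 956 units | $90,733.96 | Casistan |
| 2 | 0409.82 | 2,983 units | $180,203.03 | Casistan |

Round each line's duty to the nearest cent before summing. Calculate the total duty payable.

$17,065.42

Line 1 (9135.38, Casistan, 956 units, $90,733.96):
Base rate for 9135.38 is 22%.
Origin Casistan qualifies under the Ilay–Casistan agreement and 9135.38 is covered: preferential rate 17% applies instead.
The additional-duty order on 9135.38 targets Meresta, not Casistan; it does not apply.
Duty = $90,733.96 × 17% = $15,424.77.
Line 2 (0409.82, Casistan, 2,983 units, $180,203.03):
Base rate for 0409.82 is $0.55/unit.
Origin Casistan is the FTA partner but 0409.82 is not on the preference list; base rate stands.
The additional-duty order on 0409.82 targets Meresta, not Casistan; it does not apply.
Duty = 2,983 × $0.55 = $1,640.65.
Total = $15,424.77 + $1,640.65 = $17,065.42.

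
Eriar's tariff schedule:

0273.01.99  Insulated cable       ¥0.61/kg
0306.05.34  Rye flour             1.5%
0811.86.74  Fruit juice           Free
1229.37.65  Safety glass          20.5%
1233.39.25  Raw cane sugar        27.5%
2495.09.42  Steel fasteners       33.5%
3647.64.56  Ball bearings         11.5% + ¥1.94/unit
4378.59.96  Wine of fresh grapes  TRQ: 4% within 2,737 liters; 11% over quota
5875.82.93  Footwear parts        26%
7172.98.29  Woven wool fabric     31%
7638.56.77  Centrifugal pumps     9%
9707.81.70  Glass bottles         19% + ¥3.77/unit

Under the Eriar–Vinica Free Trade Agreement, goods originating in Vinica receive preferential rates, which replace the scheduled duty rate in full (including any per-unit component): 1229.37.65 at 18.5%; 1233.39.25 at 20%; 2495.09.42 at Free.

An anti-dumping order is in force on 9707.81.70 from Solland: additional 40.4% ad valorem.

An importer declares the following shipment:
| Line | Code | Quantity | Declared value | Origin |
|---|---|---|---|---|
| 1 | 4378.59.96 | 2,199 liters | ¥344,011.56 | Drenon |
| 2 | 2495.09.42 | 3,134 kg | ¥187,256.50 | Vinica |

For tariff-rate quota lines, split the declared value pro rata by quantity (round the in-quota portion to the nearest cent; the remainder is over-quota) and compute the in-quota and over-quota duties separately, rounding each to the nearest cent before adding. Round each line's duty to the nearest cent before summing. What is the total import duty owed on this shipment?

¥13,760.46

Line 1 (4378.59.96, Drenon, 2,199 liters, ¥344,011.56):
Code 4378.59.96 is under a tariff-rate quota (threshold 2,737 liters). Quantity 2,199 liters is within the quota, so the in-quota rate 4% applies to the full value.
Duty = ¥344,011.56 × 4% = ¥13,760.46.
Line 2 (2495.09.42, Vinica, 3,134 kg, ¥187,256.50):
Base rate for 2495.09.42 is 33.5%.
Origin Vinica qualifies under the Eriar–Vinica agreement and 2495.09.42 is covered: preferential rate Free applies instead.
Duty = ¥187,256.50 × 0% = ¥0.00.
Total = ¥13,760.46 + ¥0.00 = ¥13,760.46.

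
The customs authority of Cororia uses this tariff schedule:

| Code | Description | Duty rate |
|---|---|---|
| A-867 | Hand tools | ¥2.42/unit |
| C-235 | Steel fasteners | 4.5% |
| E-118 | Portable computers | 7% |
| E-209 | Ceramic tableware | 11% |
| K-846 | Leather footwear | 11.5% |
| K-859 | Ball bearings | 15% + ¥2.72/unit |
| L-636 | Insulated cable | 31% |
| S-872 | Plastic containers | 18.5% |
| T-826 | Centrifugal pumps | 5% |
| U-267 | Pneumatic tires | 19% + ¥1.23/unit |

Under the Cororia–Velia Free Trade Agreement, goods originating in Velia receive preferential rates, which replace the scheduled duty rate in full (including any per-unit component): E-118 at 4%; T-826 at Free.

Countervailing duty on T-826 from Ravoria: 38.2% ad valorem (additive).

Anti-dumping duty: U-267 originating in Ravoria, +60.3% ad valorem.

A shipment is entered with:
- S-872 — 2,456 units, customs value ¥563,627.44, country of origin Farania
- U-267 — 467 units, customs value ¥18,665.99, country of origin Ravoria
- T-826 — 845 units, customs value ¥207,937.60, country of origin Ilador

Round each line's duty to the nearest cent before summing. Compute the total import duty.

¥130,044.50

Line 1 (S-872, Farania, 2,456 units, ¥563,627.44):
Base rate for S-872 is 18.5%.
Duty = ¥563,627.44 × 18.5% = ¥104,271.08.
Line 2 (U-267, Ravoria, 467 units, ¥18,665.99):
Base rate for U-267 is 19% + ¥1.23/unit.
Additional duty on U-267 from Ravoria: +60.3%. Applied ad valorem rate: 19% + 60.3% = 79.3%.
Duty = ¥18,665.99 × 79.3% + 467 × ¥1.23 = ¥15,376.54.
Line 3 (T-826, Ilador, 845 units, ¥207,937.60):
Base rate for T-826 is 5%.
T-826 has an FTA preferential rate, but origin Ilador is not Velia; base rate stands.
The additional-duty order on T-826 targets Ravoria, not Ilador; it does not apply.
Duty = ¥207,937.60 × 5% = ¥10,396.88.
Total = ¥104,271.08 + ¥15,376.54 + ¥10,396.88 = ¥130,044.50.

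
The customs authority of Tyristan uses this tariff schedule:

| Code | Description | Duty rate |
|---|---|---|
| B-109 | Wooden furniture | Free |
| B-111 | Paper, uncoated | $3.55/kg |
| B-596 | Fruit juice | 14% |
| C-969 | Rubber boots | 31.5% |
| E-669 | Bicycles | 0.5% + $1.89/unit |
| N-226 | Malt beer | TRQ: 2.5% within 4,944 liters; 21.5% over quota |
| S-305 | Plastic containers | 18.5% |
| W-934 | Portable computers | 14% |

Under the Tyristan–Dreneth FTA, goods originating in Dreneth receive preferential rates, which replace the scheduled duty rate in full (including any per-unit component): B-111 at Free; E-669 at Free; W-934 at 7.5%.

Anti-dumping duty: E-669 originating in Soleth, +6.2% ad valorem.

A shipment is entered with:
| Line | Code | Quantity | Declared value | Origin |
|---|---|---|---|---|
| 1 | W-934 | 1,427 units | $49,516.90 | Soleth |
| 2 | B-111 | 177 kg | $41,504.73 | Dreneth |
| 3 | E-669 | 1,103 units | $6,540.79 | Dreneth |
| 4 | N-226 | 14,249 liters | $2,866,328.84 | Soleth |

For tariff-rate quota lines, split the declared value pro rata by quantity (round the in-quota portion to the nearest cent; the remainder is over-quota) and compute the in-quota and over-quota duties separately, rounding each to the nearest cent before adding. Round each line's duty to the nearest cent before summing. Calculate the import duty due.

Line 1 (W-934, Soleth, 1,427 units, $49,516.90):
Base rate for W-934 is 14%.
W-934 has an FTA preferential rate, but origin Soleth is not Dreneth; base rate stands.
Duty = $49,516.90 × 14% = $6,932.37.
Line 2 (B-111, Dreneth, 177 kg, $41,504.73):
Base rate for B-111 is $3.55/kg.
Origin Dreneth qualifies under the Tyristan–Dreneth agreement and B-111 is covered: preferential rate Free applies instead.
Duty = $41,504.73 × 0% = $0.00.
Line 3 (E-669, Dreneth, 1,103 units, $6,540.79):
Base rate for E-669 is 0.5% + $1.89/unit.
Origin Dreneth qualifies under the Tyristan–Dreneth agreement and E-669 is covered: preferential rate Free applies instead.
The additional-duty order on E-669 targets Soleth, not Dreneth; it does not apply.
Duty = $6,540.79 × 0% = $0.00.
Line 4 (N-226, Soleth, 14,249 liters, $2,866,328.84):
Code N-226 is under a tariff-rate quota (threshold 4,944 liters). In-quota: 4,944 liters at 2.5%; over-quota: 9,305 liters at 21.5%.
Pro-rata value split: in-quota = $2,866,328.84 × 4,944/14,249 = $994,535.04; over-quota = $2,866,328.84 − $994,535.04 = $1,871,793.80.
In-quota duty = $994,535.04 × 2.5% = $24,863.38. Over-quota duty = $1,871,793.80 × 21.5% = $402,435.67.
Line duty = $24,863.38 + $402,435.67 = $427,299.05.
Total = $6,932.37 + $0.00 + $0.00 + $427,299.05 = $434,231.42.

$434,231.42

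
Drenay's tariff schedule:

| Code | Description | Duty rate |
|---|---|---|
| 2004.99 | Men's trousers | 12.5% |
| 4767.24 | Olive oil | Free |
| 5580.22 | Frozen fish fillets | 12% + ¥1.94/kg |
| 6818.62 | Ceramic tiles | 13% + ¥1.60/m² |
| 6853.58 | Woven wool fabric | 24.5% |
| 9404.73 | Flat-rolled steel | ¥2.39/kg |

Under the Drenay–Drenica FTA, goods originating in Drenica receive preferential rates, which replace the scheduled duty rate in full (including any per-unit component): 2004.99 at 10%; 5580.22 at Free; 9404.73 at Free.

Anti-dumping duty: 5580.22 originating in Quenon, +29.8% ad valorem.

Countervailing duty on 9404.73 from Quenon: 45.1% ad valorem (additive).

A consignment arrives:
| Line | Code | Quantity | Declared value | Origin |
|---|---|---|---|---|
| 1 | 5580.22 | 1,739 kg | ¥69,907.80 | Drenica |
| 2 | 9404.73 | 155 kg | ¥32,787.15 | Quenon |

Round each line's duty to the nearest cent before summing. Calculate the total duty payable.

¥15,157.45

Line 1 (5580.22, Drenica, 1,739 kg, ¥69,907.80):
Base rate for 5580.22 is 12% + ¥1.94/kg.
Origin Drenica qualifies under the Drenay–Drenica agreement and 5580.22 is covered: preferential rate Free applies instead.
The additional-duty order on 5580.22 targets Quenon, not Drenica; it does not apply.
Duty = ¥69,907.80 × 0% = ¥0.00.
Line 2 (9404.73, Quenon, 155 kg, ¥32,787.15):
Base rate for 9404.73 is ¥2.39/kg.
9404.73 has an FTA preferential rate, but origin Quenon is not Drenica; base rate stands.
Additional duty on 9404.73 from Quenon: +45.1% ad valorem. Applied ad valorem rate = 45.1%.
Duty = ¥32,787.15 × 45.1% + 155 × ¥2.39 = ¥15,157.45.
Total = ¥0.00 + ¥15,157.45 = ¥15,157.45.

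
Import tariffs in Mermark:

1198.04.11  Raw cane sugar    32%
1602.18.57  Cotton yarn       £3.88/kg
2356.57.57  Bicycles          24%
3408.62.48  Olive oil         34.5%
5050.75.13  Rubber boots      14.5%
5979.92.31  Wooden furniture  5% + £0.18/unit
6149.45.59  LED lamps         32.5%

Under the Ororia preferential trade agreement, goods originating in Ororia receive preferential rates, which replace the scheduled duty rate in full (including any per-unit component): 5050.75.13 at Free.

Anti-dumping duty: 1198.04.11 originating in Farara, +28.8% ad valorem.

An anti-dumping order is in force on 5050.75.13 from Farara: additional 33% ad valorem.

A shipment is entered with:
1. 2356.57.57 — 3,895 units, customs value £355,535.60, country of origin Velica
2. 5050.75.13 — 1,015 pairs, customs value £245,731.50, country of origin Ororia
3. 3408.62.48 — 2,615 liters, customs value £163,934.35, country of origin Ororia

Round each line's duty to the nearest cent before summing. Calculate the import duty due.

Line 1 (2356.57.57, Velica, 3,895 units, £355,535.60):
Base rate for 2356.57.57 is 24%.
Duty = £355,535.60 × 24% = £85,328.54.
Line 2 (5050.75.13, Ororia, 1,015 pairs, £245,731.50):
Base rate for 5050.75.13 is 14.5%.
Origin Ororia qualifies under the Mermark–Ororia agreement and 5050.75.13 is covered: preferential rate Free applies instead.
The additional-duty order on 5050.75.13 targets Farara, not Ororia; it does not apply.
Duty = £245,731.50 × 0% = £0.00.
Line 3 (3408.62.48, Ororia, 2,615 liters, £163,934.35):
Base rate for 3408.62.48 is 34.5%.
Origin Ororia is the FTA partner but 3408.62.48 is not on the preference list; base rate stands.
Duty = £163,934.35 × 34.5% = £56,557.35.
Total = £85,328.54 + £0.00 + £56,557.35 = £141,885.89.

£141,885.89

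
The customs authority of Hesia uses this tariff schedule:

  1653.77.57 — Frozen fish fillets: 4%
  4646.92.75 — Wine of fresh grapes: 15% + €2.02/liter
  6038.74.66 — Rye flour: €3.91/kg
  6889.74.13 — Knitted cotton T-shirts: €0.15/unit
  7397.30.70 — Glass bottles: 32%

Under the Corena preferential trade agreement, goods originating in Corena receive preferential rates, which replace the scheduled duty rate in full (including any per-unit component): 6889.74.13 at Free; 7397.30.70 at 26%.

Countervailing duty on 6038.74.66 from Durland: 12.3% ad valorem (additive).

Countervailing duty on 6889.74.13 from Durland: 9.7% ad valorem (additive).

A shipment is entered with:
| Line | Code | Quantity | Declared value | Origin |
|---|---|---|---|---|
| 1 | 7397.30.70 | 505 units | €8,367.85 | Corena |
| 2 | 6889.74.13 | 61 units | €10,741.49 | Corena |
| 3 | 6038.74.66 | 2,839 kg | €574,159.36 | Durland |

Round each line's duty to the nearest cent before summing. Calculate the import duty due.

€83,897.73

Line 1 (7397.30.70, Corena, 505 units, €8,367.85):
Base rate for 7397.30.70 is 32%.
Origin Corena qualifies under the Hesia–Corena agreement and 7397.30.70 is covered: preferential rate 26% applies instead.
Duty = €8,367.85 × 26% = €2,175.64.
Line 2 (6889.74.13, Corena, 61 units, €10,741.49):
Base rate for 6889.74.13 is €0.15/unit.
Origin Corena qualifies under the Hesia–Corena agreement and 6889.74.13 is covered: preferential rate Free applies instead.
The additional-duty order on 6889.74.13 targets Durland, not Corena; it does not apply.
Duty = €10,741.49 × 0% = €0.00.
Line 3 (6038.74.66, Durland, 2,839 kg, €574,159.36):
Base rate for 6038.74.66 is €3.91/kg.
Additional duty on 6038.74.66 from Durland: +12.3% ad valorem. Applied ad valorem rate = 12.3%.
Duty = €574,159.36 × 12.3% + 2,839 × €3.91 = €81,722.09.
Total = €2,175.64 + €0.00 + €81,722.09 = €83,897.73.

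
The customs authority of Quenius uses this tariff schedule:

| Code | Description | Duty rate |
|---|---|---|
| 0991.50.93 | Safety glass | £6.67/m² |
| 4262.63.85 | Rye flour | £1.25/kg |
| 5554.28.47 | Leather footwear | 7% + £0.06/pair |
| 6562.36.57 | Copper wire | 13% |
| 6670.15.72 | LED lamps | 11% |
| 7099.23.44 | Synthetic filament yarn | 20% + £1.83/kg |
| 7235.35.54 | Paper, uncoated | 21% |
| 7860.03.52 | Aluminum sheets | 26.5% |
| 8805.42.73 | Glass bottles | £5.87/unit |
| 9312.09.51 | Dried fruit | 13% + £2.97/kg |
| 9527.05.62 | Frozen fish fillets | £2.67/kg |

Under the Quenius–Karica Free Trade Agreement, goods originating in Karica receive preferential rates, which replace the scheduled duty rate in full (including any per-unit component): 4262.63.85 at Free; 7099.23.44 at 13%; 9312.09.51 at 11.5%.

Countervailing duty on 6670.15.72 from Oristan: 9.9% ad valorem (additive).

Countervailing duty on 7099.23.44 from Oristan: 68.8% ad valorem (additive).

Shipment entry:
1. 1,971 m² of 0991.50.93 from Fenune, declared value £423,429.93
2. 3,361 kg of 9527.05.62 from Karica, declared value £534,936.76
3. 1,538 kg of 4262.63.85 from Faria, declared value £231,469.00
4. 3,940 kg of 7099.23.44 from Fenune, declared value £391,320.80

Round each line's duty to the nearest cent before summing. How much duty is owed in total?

Line 1 (0991.50.93, Fenune, 1,971 m², £423,429.93):
Base rate for 0991.50.93 is £6.67/m².
Duty = 1,971 × £6.67 = £13,146.57.
Line 2 (9527.05.62, Karica, 3,361 kg, £534,936.76):
Base rate for 9527.05.62 is £2.67/kg.
Origin Karica is the FTA partner but 9527.05.62 is not on the preference list; base rate stands.
Duty = 3,361 × £2.67 = £8,973.87.
Line 3 (4262.63.85, Faria, 1,538 kg, £231,469.00):
Base rate for 4262.63.85 is £1.25/kg.
4262.63.85 has an FTA preferential rate, but origin Faria is not Karica; base rate stands.
Duty = 1,538 × £1.25 = £1,922.50.
Line 4 (7099.23.44, Fenune, 3,940 kg, £391,320.80):
Base rate for 7099.23.44 is 20% + £1.83/kg.
7099.23.44 has an FTA preferential rate, but origin Fenune is not Karica; base rate stands.
The additional-duty order on 7099.23.44 targets Oristan, not Fenune; it does not apply.
Duty = £391,320.80 × 20% + 3,940 × £1.83 = £85,474.36.
Total = £13,146.57 + £8,973.87 + £1,922.50 + £85,474.36 = £109,517.30.

£109,517.30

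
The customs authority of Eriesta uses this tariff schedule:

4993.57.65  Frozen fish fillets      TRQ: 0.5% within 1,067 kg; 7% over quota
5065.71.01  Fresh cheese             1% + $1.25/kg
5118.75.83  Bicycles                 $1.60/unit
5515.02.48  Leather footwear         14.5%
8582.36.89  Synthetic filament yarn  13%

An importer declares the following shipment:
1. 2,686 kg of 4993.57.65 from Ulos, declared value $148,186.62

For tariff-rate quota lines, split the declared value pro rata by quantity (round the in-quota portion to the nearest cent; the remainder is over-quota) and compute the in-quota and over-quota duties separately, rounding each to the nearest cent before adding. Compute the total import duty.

$6,546.75

Line 1 (4993.57.65, Ulos, 2,686 kg, $148,186.62):
Code 4993.57.65 is under a tariff-rate quota (threshold 1,067 kg). In-quota: 1,067 kg at 0.5%; over-quota: 1,619 kg at 7%.
Pro-rata value split: in-quota = $148,186.62 × 1,067/2,686 = $58,866.39; over-quota = $148,186.62 − $58,866.39 = $89,320.23.
In-quota duty = $58,866.39 × 0.5% = $294.33. Over-quota duty = $89,320.23 × 7% = $6,252.42.
Line duty = $294.33 + $6,252.42 = $6,546.75.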